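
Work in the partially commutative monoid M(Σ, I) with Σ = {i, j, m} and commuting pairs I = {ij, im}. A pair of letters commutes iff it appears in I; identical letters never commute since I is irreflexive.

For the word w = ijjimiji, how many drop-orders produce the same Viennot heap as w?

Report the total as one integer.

70

#0=i has no predecessor
#1=j has no predecessor
#2=j depends on [1:j]
#3=i depends on [0:i]
#4=m depends on [2:j]
#5=i depends on [3:i]
#6=j depends on [4:m]
#7=i depends on [5:i]
sources: [0:i, 1:j]
N(rest) = Σ N(rest − s) over sources s of rest; N(one piece) = 1:
  size 1 → [6]=1  [7]=1
  size 2 → [4,6]=1  [5,7]=1  [6,7]=2
  size 3 → [2,4,6]=1  [3,5,7]=1  [4,6,7]=3  [5,6,7]=3
  size 4 → [0,3,5,7]=1  [1,2,4,6]=1  [2,4,6,7]=4  [3,5,6,7]=4  [4,5,6,7]=6
  size 5 → [0,3,5,6,7]=5  [1,2,4,6,7]=5  [2,4,5,6,7]=10  [3,4,5,6,7]=10
  size 6 → [0,3,4,5,6,7]=15  [1,2,4,5,6,7]=15  [2,3,4,5,6,7]=20
  first=0(i) contributes 35
  first=1(j) contributes 35
|[w]| = 70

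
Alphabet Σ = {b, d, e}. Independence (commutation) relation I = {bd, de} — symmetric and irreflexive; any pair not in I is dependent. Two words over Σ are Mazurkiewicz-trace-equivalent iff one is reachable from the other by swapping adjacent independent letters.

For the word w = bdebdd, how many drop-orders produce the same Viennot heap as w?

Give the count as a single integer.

20

drop 0:b onto floor
drop 1:d onto floor
drop 2:e onto {0:b}
drop 3:b onto {2:e}
drop 4:d onto {1:d}
drop 5:d onto {4:d}
ground layer = {0:b, 1:d}
drop-orders for the pieces not yet dropped (sum over which currently-grounded one goes next):
  1 to go: {3} 1  {5} 1
  2 to go: {2,3} 1  {3,5} 2  {4,5} 1
  3 to go: {0,2,3} 1  {1,4,5} 1  {2,3,5} 3  {3,4,5} 3
  4 to go: {0,2,3,5} 4  {1,3,4,5} 4  {2,3,4,5} 6
  if 0:b drops first: 10 orders
  if 1:d drops first: 10 orders
heap linearizations: 20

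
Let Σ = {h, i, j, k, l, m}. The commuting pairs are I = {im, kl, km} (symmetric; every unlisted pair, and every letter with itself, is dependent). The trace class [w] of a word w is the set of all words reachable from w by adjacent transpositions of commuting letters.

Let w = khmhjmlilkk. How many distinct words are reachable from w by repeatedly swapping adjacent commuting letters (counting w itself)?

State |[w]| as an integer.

3

0(k) covers ∅
1(h) covers 0:k
2(m) covers 1:h
3(h) covers 2:m
4(j) covers 3:h
5(m) covers 4:j
6(l) covers 5:m
7(i) covers 6:l
8(l) covers 7:i
9(k) covers 7:i
10(k) covers 9:k
floor of heap: 0:k
completions by unplaced set U, small U first (add the entries for U minus each lowest piece of U):
  |U|=1: {8}:1  {10}:1
  |U|=2: {8,10}:2  {9,10}:1
  |U|=3: {8,9,10}:3
  |U|=4: {7,8,9,10}:3
  |U|=5: {6,7,8,9,10}:3
  |U|=6: {5,6,7,8,9,10}:3
  |U|=7: {4,5,6,7,8,9,10}:3
  |U|=8: {3,4,5,6,7,8,9,10}:3
  |U|=9: {2,3,4,5,6,7,8,9,10}:3
  start at 0(k): 3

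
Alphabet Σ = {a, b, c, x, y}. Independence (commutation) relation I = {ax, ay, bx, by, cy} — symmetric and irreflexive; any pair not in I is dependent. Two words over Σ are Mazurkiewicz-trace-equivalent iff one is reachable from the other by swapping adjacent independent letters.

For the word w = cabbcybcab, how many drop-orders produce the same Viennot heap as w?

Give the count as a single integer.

piece 0:c — minimal
piece 1:a rests on {0:c}
piece 2:b rests on {1:a}
piece 3:b rests on {2:b}
piece 4:c rests on {3:b}
piece 5:y — minimal
piece 6:b rests on {4:c}
piece 7:c rests on {6:b}
piece 8:a rests on {7:c}
piece 9:b rests on {8:a}
minimal pieces: {0:c, 5:y}
ways to finish when only these pieces remain (= sum over removing one remaining piece with nothing left below it):
  1 left: {5}→1  {9}→1
  2 left: {5,9}→2  {8,9}→1
  3 left: {5,8,9}→3  {7,8,9}→1
  4 left: {5,7,8,9}→4  {6,7,8,9}→1
  5 left: {4,6,7,8,9}→1  {5,6,7,8,9}→5
  6 left: {3,4,6,7,8,9}→1  {4,5,6,7,8,9}→6
  7 left: {2,3,4,6,7,8,9}→1  {3,4,5,6,7,8,9}→7
  8 left: {1,2,3,4,6,7,8,9}→1  {2,3,4,5,6,7,8,9}→8
  placing 0:c first → 9 extensions
  placing 5:y first → 1 extensions
total linear extensions = 10

10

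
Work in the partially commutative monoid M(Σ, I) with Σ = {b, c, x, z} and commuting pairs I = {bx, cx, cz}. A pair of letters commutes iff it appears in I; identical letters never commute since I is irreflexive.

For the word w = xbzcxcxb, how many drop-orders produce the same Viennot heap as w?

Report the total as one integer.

0(x) covers ∅
1(b) covers ∅
2(z) covers 0:x, 1:b
3(c) covers 1:b
4(x) covers 2:z
5(c) covers 3:c
6(x) covers 4:x
7(b) covers 2:z, 5:c
floor of heap: 0:x, 1:b
completions by unplaced set U, small U first (add the entries for U minus each lowest piece of U):
  |U|=1: {6}:1  {7}:1
  |U|=2: {4,6}:1  {5,7}:1  {6,7}:2
  |U|=3: {3,5,7}:1  {4,6,7}:3  {5,6,7}:3
  |U|=4: {2,4,6,7}:3  {3,5,6,7}:4  {4,5,6,7}:6
  |U|=5: {0,2,4,6,7}:3  {2,4,5,6,7}:9  {3,4,5,6,7}:10
  |U|=6: {0,2,4,5,6,7}:12  {2,3,4,5,6,7}:19
  start at 0(x): 19
  start at 1(b): 31
sum over floor = 50

50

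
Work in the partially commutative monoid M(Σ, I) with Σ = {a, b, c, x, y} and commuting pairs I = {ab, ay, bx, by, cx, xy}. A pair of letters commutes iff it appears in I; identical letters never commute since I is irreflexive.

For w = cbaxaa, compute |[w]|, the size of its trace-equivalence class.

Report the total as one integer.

5

0(c) covers ∅
1(b) covers 0:c
2(a) covers 0:c
3(x) covers 2:a
4(a) covers 3:x
5(a) covers 4:a
floor of heap: 0:c
completions by unplaced set U, small U first (add the entries for U minus each lowest piece of U):
  |U|=1: {1}:1  {5}:1
  |U|=2: {1,5}:2  {4,5}:1
  |U|=3: {1,4,5}:3  {3,4,5}:1
  |U|=4: {1,3,4,5}:4  {2,3,4,5}:1
  start at 0(c): 5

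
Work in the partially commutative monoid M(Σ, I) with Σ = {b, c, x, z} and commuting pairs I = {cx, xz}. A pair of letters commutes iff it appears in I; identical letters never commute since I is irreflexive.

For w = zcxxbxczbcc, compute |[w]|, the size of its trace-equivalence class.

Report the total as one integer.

18

0(z) covers ∅
1(c) covers 0:z
2(x) covers ∅
3(x) covers 2:x
4(b) covers 1:c, 3:x
5(x) covers 4:b
6(c) covers 4:b
7(z) covers 6:c
8(b) covers 5:x, 7:z
9(c) covers 8:b
10(c) covers 9:c
floor of heap: 0:z, 2:x
completions by unplaced set U, small U first (add the entries for U minus each lowest piece of U):
  |U|=1: {10}:1
  |U|=2: {9,10}:1
  |U|=3: {8,9,10}:1
  |U|=4: {5,8,9,10}:1  {7,8,9,10}:1
  |U|=5: {5,7,8,9,10}:2  {6,7,8,9,10}:1
  |U|=6: {5,6,7,8,9,10}:3
  |U|=7: {4,5,6,7,8,9,10}:3
  |U|=8: {1,4,5,6,7,8,9,10}:3  {3,4,5,6,7,8,9,10}:3
  |U|=9: {0,1,4,5,6,7,8,9,10}:3  {1,3,4,5,6,7,8,9,10}:6  {2,3,4,5,6,7,8,9,10}:3
  start at 0(z): 9
  start at 2(x): 9
sum over floor = 18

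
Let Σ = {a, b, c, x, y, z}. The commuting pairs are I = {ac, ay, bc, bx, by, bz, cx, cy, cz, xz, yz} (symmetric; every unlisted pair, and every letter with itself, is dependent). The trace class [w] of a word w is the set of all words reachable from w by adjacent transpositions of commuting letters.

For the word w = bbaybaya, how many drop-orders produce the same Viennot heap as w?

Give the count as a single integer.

28

drop 0:b onto floor
drop 1:b onto {0:b}
drop 2:a onto {1:b}
drop 3:y onto floor
drop 4:b onto {2:a}
drop 5:a onto {4:b}
drop 6:y onto {3:y}
drop 7:a onto {5:a}
ground layer = {0:b, 3:y}
drop-orders for the pieces not yet dropped (sum over which currently-grounded one goes next):
  1 to go: {6} 1  {7} 1
  2 to go: {3,6} 1  {5,7} 1  {6,7} 2
  3 to go: {3,6,7} 3  {4,5,7} 1  {5,6,7} 3
  4 to go: {2,4,5,7} 1  {3,5,6,7} 6  {4,5,6,7} 4
  5 to go: {1,2,4,5,7} 1  {2,4,5,6,7} 5  {3,4,5,6,7} 10
  6 to go: {0,1,2,4,5,7} 1  {1,2,4,5,6,7} 6  {2,3,4,5,6,7} 15
  if 0:b drops first: 21 orders
  if 3:y drops first: 7 orders
heap linearizations: 28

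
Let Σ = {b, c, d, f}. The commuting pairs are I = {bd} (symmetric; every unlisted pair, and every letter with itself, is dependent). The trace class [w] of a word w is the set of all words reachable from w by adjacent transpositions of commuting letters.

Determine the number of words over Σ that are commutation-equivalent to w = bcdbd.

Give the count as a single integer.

3

0(b) covers ∅
1(c) covers 0:b
2(d) covers 1:c
3(b) covers 1:c
4(d) covers 2:d
floor of heap: 0:b
completions by unplaced set U, small U first (add the entries for U minus each lowest piece of U):
  |U|=1: {3}:1  {4}:1
  |U|=2: {2,4}:1  {3,4}:2
  |U|=3: {2,3,4}:3
  start at 0(b): 3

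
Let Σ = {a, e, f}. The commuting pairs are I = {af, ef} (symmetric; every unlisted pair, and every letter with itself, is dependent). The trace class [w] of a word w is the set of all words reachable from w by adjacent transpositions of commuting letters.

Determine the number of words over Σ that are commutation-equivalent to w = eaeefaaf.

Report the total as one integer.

28

#0=e has no predecessor
#1=a depends on [0:e]
#2=e depends on [1:a]
#3=e depends on [2:e]
#4=f has no predecessor
#5=a depends on [3:e]
#6=a depends on [5:a]
#7=f depends on [4:f]
sources: [0:e, 4:f]
N(rest) = Σ N(rest − s) over sources s of rest; N(one piece) = 1:
  size 1 → [6]=1  [7]=1
  size 2 → [4,7]=1  [5,6]=1  [6,7]=2
  size 3 → [3,5,6]=1  [4,6,7]=3  [5,6,7]=3
  size 4 → [2,3,5,6]=1  [3,5,6,7]=4  [4,5,6,7]=6
  size 5 → [1,2,3,5,6]=1  [2,3,5,6,7]=5  [3,4,5,6,7]=10
  size 6 → [0,1,2,3,5,6]=1  [1,2,3,5,6,7]=6  [2,3,4,5,6,7]=15
  first=0(e) contributes 21
  first=4(f) contributes 7
|[w]| = 28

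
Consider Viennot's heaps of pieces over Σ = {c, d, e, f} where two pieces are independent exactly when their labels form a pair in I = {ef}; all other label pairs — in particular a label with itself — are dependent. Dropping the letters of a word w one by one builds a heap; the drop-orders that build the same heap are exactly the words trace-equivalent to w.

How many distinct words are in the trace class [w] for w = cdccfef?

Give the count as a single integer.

3

#0=c has no predecessor
#1=d depends on [0:c]
#2=c depends on [1:d]
#3=c depends on [2:c]
#4=f depends on [3:c]
#5=e depends on [3:c]
#6=f depends on [4:f]
sources: [0:c]
N(rest) = Σ N(rest − s) over sources s of rest; N(one piece) = 1:
  size 1 → [5]=1  [6]=1
  size 2 → [4,6]=1  [5,6]=2
  size 3 → [4,5,6]=3
  size 4 → [3,4,5,6]=3
  size 5 → [2,3,4,5,6]=3
  first=0(c) contributes 3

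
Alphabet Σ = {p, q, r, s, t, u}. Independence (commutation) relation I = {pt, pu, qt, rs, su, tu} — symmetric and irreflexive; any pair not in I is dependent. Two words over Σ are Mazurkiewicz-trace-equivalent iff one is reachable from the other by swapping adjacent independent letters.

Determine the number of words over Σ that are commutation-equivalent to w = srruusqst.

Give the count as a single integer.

15

0(s) covers ∅
1(r) covers ∅
2(r) covers 1:r
3(u) covers 2:r
4(u) covers 3:u
5(s) covers 0:s
6(q) covers 4:u, 5:s
7(s) covers 6:q
8(t) covers 7:s
floor of heap: 0:s, 1:r
completions by unplaced set U, small U first (add the entries for U minus each lowest piece of U):
  |U|=1: {8}:1
  |U|=2: {7,8}:1
  |U|=3: {6,7,8}:1
  |U|=4: {4,6,7,8}:1  {5,6,7,8}:1
  |U|=5: {0,5,6,7,8}:1  {3,4,6,7,8}:1  {4,5,6,7,8}:2
  |U|=6: {0,4,5,6,7,8}:3  {2,3,4,6,7,8}:1  {3,4,5,6,7,8}:3
  |U|=7: {0,3,4,5,6,7,8}:6  {1,2,3,4,6,7,8}:1  {2,3,4,5,6,7,8}:4
  start at 0(s): 5
  start at 1(r): 10
sum over floor = 15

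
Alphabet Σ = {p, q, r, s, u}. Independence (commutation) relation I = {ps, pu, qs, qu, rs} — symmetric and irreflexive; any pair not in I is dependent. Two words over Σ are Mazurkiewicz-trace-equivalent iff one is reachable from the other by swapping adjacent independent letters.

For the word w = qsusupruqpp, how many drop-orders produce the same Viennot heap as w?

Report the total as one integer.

60

0(q) covers ∅
1(s) covers ∅
2(u) covers 1:s
3(s) covers 2:u
4(u) covers 3:s
5(p) covers 0:q
6(r) covers 4:u, 5:p
7(u) covers 6:r
8(q) covers 6:r
9(p) covers 8:q
10(p) covers 9:p
floor of heap: 0:q, 1:s
completions by unplaced set U, small U first (add the entries for U minus each lowest piece of U):
  |U|=1: {7}:1  {10}:1
  |U|=2: {7,10}:2  {9,10}:1
  |U|=3: {7,9,10}:3  {8,9,10}:1
  |U|=4: {7,8,9,10}:4
  |U|=5: {6,7,8,9,10}:4
  |U|=6: {4,6,7,8,9,10}:4  {5,6,7,8,9,10}:4
  |U|=7: {0,5,6,7,8,9,10}:4  {3,4,6,7,8,9,10}:4  {4,5,6,7,8,9,10}:8
  |U|=8: {0,4,5,6,7,8,9,10}:12  {2,3,4,6,7,8,9,10}:4  {3,4,5,6,7,8,9,10}:12
  |U|=9: {0,3,4,5,6,7,8,9,10}:24  {1,2,3,4,6,7,8,9,10}:4  {2,3,4,5,6,7,8,9,10}:16
  start at 0(q): 20
  start at 1(s): 40
sum over floor = 60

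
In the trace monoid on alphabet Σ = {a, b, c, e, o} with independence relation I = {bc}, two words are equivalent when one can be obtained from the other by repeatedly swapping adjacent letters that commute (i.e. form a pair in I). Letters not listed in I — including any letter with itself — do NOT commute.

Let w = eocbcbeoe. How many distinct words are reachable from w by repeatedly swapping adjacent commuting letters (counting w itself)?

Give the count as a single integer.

6

#0=e has no predecessor
#1=o depends on [0:e]
#2=c depends on [1:o]
#3=b depends on [1:o]
#4=c depends on [2:c]
#5=b depends on [3:b]
#6=e depends on [4:c, 5:b]
#7=o depends on [6:e]
#8=e depends on [7:o]
sources: [0:e]
N(rest) = Σ N(rest − s) over sources s of rest; N(one piece) = 1:
  size 1 → [8]=1
  size 2 → [7,8]=1
  size 3 → [6,7,8]=1
  size 4 → [4,6,7,8]=1  [5,6,7,8]=1
  size 5 → [2,4,6,7,8]=1  [3,5,6,7,8]=1  [4,5,6,7,8]=2
  size 6 → [2,4,5,6,7,8]=3  [3,4,5,6,7,8]=3
  size 7 → [2,3,4,5,6,7,8]=6
  first=0(e) contributes 6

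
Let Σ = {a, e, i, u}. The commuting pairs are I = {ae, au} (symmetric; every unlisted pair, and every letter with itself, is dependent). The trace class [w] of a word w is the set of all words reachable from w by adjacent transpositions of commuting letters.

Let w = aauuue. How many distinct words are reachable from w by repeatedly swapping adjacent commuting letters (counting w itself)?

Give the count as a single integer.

piece 0:a — minimal
piece 1:a rests on {0:a}
piece 2:u — minimal
piece 3:u rests on {2:u}
piece 4:u rests on {3:u}
piece 5:e rests on {4:u}
minimal pieces: {0:a, 2:u}
ways to finish when only these pieces remain (= sum over removing one remaining piece with nothing left below it):
  1 left: {1}→1  {5}→1
  2 left: {0,1}→1  {1,5}→2  {4,5}→1
  3 left: {0,1,5}→3  {1,4,5}→3  {3,4,5}→1
  4 left: {0,1,4,5}→6  {1,3,4,5}→4  {2,3,4,5}→1
  placing 0:a first → 5 extensions
  placing 2:u first → 10 extensions
total linear extensions = 15

15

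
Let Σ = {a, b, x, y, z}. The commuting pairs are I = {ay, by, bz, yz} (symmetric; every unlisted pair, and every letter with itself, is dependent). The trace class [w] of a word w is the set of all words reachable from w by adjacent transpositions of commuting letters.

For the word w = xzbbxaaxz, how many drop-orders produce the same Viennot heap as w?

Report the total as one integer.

3

piece 0:x — minimal
piece 1:z rests on {0:x}
piece 2:b rests on {0:x}
piece 3:b rests on {2:b}
piece 4:x rests on {1:z, 3:b}
piece 5:a rests on {4:x}
piece 6:a rests on {5:a}
piece 7:x rests on {6:a}
piece 8:z rests on {7:x}
minimal pieces: {0:x}
ways to finish when only these pieces remain (= sum over removing one remaining piece with nothing left below it):
  1 left: {8}→1
  2 left: {7,8}→1
  3 left: {6,7,8}→1
  4 left: {5,6,7,8}→1
  5 left: {4,5,6,7,8}→1
  6 left: {1,4,5,6,7,8}→1  {3,4,5,6,7,8}→1
  7 left: {1,3,4,5,6,7,8}→2  {2,3,4,5,6,7,8}→1
  placing 0:x first → 3 extensions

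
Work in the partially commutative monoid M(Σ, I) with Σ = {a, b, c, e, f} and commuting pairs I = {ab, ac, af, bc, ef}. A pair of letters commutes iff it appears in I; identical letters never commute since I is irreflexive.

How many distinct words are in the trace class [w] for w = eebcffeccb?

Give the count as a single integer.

18

#0=e has no predecessor
#1=e depends on [0:e]
#2=b depends on [1:e]
#3=c depends on [1:e]
#4=f depends on [2:b, 3:c]
#5=f depends on [4:f]
#6=e depends on [2:b, 3:c]
#7=c depends on [5:f, 6:e]
#8=c depends on [7:c]
#9=b depends on [5:f, 6:e]
sources: [0:e]
N(rest) = Σ N(rest − s) over sources s of rest; N(one piece) = 1:
  size 1 → [8]=1  [9]=1
  size 2 → [7,8]=1  [8,9]=2
  size 3 → [7,8,9]=3
  size 4 → [5,7,8,9]=3  [6,7,8,9]=3
  size 5 → [4,5,7,8,9]=3  [5,6,7,8,9]=6
  size 6 → [4,5,6,7,8,9]=9
  size 7 → [2,4,5,6,7,8,9]=9  [3,4,5,6,7,8,9]=9
  size 8 → [2,3,4,5,6,7,8,9]=18
  first=0(e) contributes 18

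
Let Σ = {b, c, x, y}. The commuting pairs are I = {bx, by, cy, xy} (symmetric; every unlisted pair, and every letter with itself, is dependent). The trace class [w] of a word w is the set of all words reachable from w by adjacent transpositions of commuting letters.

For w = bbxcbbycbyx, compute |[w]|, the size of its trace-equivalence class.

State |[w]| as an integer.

piece 0:b — minimal
piece 1:b rests on {0:b}
piece 2:x — minimal
piece 3:c rests on {1:b, 2:x}
piece 4:b rests on {3:c}
piece 5:b rests on {4:b}
piece 6:y — minimal
piece 7:c rests on {5:b}
piece 8:b rests on {7:c}
piece 9:y rests on {6:y}
piece 10:x rests on {7:c}
minimal pieces: {0:b, 2:x, 6:y}
ways to finish when only these pieces remain (= sum over removing one remaining piece with nothing left below it):
  1 left: {8}→1  {9}→1  {10}→1
  2 left: {6,9}→1  {8,9}→2  {8,10}→2  {9,10}→2
  3 left: {6,8,9}→3  {6,9,10}→3  {7,8,10}→2  {8,9,10}→6
  4 left: {5,7,8,10}→2  {6,8,9,10}→12  {7,8,9,10}→8
  5 left: {4,5,7,8,10}→2  {5,7,8,9,10}→10  {6,7,8,9,10}→20
  6 left: {3,4,5,7,8,10}→2  {4,5,7,8,9,10}→12  {5,6,7,8,9,10}→30
  7 left: {1,3,4,5,7,8,10}→2  {2,3,4,5,7,8,10}→2  {3,4,5,7,8,9,10}→14  {4,5,6,7,8,9,10}→42
  8 left: {0,1,3,4,5,7,8,10}→2  {1,2,3,4,5,7,8,10}→4  {1,3,4,5,7,8,9,10}→16  {2,3,4,5,7,8,9,10}→16  {3,4,5,6,7,8,9,10}→56
  9 left: {0,1,2,3,4,5,7,8,10}→6  {0,1,3,4,5,7,8,9,10}→18  {1,2,3,4,5,7,8,9,10}→36  {1,3,4,5,6,7,8,9,10}→72  {2,3,4,5,6,7,8,9,10}→72
  placing 0:b first → 180 extensions
  placing 2:x first → 90 extensions
  placing 6:y first → 60 extensions
total linear extensions = 330

330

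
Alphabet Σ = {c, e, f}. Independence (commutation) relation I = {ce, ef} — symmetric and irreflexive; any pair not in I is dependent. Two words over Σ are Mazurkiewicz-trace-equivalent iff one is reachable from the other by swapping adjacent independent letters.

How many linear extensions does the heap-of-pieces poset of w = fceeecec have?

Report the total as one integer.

piece 0:f — minimal
piece 1:c rests on {0:f}
piece 2:e — minimal
piece 3:e rests on {2:e}
piece 4:e rests on {3:e}
piece 5:c rests on {1:c}
piece 6:e rests on {4:e}
piece 7:c rests on {5:c}
minimal pieces: {0:f, 2:e}
ways to finish when only these pieces remain (= sum over removing one remaining piece with nothing left below it):
  1 left: {6}→1  {7}→1
  2 left: {4,6}→1  {5,7}→1  {6,7}→2
  3 left: {1,5,7}→1  {3,4,6}→1  {4,6,7}→3  {5,6,7}→3
  4 left: {0,1,5,7}→1  {1,5,6,7}→4  {2,3,4,6}→1  {3,4,6,7}→4  {4,5,6,7}→6
  5 left: {0,1,5,6,7}→5  {1,4,5,6,7}→10  {2,3,4,6,7}→5  {3,4,5,6,7}→10
  6 left: {0,1,4,5,6,7}→15  {1,3,4,5,6,7}→20  {2,3,4,5,6,7}→15
  placing 0:f first → 35 extensions
  placing 2:e first → 35 extensions
total linear extensions = 70

70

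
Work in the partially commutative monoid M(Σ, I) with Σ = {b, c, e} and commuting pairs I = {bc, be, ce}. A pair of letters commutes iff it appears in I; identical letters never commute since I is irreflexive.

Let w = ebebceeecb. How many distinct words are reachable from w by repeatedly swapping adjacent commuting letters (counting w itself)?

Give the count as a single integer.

0(e) covers ∅
1(b) covers ∅
2(e) covers 0:e
3(b) covers 1:b
4(c) covers ∅
5(e) covers 2:e
6(e) covers 5:e
7(e) covers 6:e
8(c) covers 4:c
9(b) covers 3:b
floor of heap: 0:e, 1:b, 4:c
completions by unplaced set U, small U first (add the entries for U minus each lowest piece of U):
  |U|=1: {7}:1  {8}:1  {9}:1
  |U|=2: {3,9}:1  {4,8}:1  {6,7}:1  {7,8}:2  {7,9}:2  {8,9}:2
  |U|=3: {1,3,9}:1  {3,7,9}:3  {3,8,9}:3  {4,7,8}:3  {4,8,9}:3  {5,6,7}:1  {6,7,8}:3  {6,7,9}:3  {7,8,9}:6
  |U|=4: {1,3,7,9}:4  {1,3,8,9}:4  {2,5,6,7}:1  {3,4,8,9}:6  {3,6,7,9}:6  {3,7,8,9}:12  {4,6,7,8}:6  {4,7,8,9}:12  {5,6,7,8}:4  {5,6,7,9}:4  {6,7,8,9}:12
  |U|=5: {0,2,5,6,7}:1  {1,3,4,8,9}:10  {1,3,6,7,9}:10  {1,3,7,8,9}:20  {2,5,6,7,8}:5  {2,5,6,7,9}:5  {3,4,7,8,9}:30  {3,5,6,7,9}:10  {3,6,7,8,9}:30  {4,5,6,7,8}:10  {4,6,7,8,9}:30  {5,6,7,8,9}:20
  |U|=6: {0,2,5,6,7,8}:6  {0,2,5,6,7,9}:6  {1,3,4,7,8,9}:60  {1,3,5,6,7,9}:20  {1,3,6,7,8,9}:60  {2,3,5,6,7,9}:15  {2,4,5,6,7,8}:15  {2,5,6,7,8,9}:30  {3,4,6,7,8,9}:90  {3,5,6,7,8,9}:60  {4,5,6,7,8,9}:60
  |U|=7: {0,2,3,5,6,7,9}:21  {0,2,4,5,6,7,8}:21  {0,2,5,6,7,8,9}:42  {1,2,3,5,6,7,9}:35  {1,3,4,6,7,8,9}:210  {1,3,5,6,7,8,9}:140  {2,3,5,6,7,8,9}:105  {2,4,5,6,7,8,9}:105  {3,4,5,6,7,8,9}:210
  |U|=8: {0,1,2,3,5,6,7,9}:56  {0,2,3,5,6,7,8,9}:168  {0,2,4,5,6,7,8,9}:168  {1,2,3,5,6,7,8,9}:280  {1,3,4,5,6,7,8,9}:560  {2,3,4,5,6,7,8,9}:420
  start at 0(e): 1260
  start at 1(b): 756
  start at 4(c): 504
sum over floor = 2520

2520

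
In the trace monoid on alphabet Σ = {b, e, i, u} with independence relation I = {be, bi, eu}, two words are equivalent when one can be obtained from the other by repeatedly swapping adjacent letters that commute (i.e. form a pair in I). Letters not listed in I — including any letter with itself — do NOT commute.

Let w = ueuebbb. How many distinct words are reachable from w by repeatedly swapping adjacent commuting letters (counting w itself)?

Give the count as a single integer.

21

drop 0:u onto floor
drop 1:e onto floor
drop 2:u onto {0:u}
drop 3:e onto {1:e}
drop 4:b onto {2:u}
drop 5:b onto {4:b}
drop 6:b onto {5:b}
ground layer = {0:u, 1:e}
drop-orders for the pieces not yet dropped (sum over which currently-grounded one goes next):
  1 to go: {3} 1  {6} 1
  2 to go: {1,3} 1  {3,6} 2  {5,6} 1
  3 to go: {1,3,6} 3  {3,5,6} 3  {4,5,6} 1
  4 to go: {1,3,5,6} 6  {2,4,5,6} 1  {3,4,5,6} 4
  5 to go: {0,2,4,5,6} 1  {1,3,4,5,6} 10  {2,3,4,5,6} 5
  if 0:u drops first: 15 orders
  if 1:e drops first: 6 orders
heap linearizations: 21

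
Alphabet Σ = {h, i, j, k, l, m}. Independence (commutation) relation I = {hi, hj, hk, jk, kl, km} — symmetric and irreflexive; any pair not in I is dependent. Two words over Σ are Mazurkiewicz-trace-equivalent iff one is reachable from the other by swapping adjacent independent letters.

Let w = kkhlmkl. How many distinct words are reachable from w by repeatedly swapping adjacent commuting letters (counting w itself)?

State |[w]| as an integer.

drop 0:k onto floor
drop 1:k onto {0:k}
drop 2:h onto floor
drop 3:l onto {2:h}
drop 4:m onto {3:l}
drop 5:k onto {1:k}
drop 6:l onto {4:m}
ground layer = {0:k, 2:h}
drop-orders for the pieces not yet dropped (sum over which currently-grounded one goes next):
  1 to go: {5} 1  {6} 1
  2 to go: {1,5} 1  {4,6} 1  {5,6} 2
  3 to go: {0,1,5} 1  {1,5,6} 3  {3,4,6} 1  {4,5,6} 3
  4 to go: {0,1,5,6} 4  {1,4,5,6} 6  {2,3,4,6} 1  {3,4,5,6} 4
  5 to go: {0,1,4,5,6} 10  {1,3,4,5,6} 10  {2,3,4,5,6} 5
  if 0:k drops first: 15 orders
  if 2:h drops first: 20 orders
heap linearizations: 35

35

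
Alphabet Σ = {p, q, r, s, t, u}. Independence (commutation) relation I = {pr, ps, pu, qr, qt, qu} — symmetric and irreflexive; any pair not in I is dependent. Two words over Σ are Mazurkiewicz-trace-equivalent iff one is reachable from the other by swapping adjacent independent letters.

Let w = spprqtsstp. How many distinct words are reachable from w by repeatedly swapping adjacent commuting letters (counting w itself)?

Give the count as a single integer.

15

piece 0:s — minimal
piece 1:p — minimal
piece 2:p rests on {1:p}
piece 3:r rests on {0:s}
piece 4:q rests on {0:s, 2:p}
piece 5:t rests on {2:p, 3:r}
piece 6:s rests on {4:q, 5:t}
piece 7:s rests on {6:s}
piece 8:t rests on {7:s}
piece 9:p rests on {8:t}
minimal pieces: {0:s, 1:p}
ways to finish when only these pieces remain (= sum over removing one remaining piece with nothing left below it):
  1 left: {9}→1
  2 left: {8,9}→1
  3 left: {7,8,9}→1
  4 left: {6,7,8,9}→1
  5 left: {4,6,7,8,9}→1  {5,6,7,8,9}→1
  6 left: {3,5,6,7,8,9}→1  {4,5,6,7,8,9}→2
  7 left: {2,4,5,6,7,8,9}→2  {3,4,5,6,7,8,9}→3
  8 left: {0,3,4,5,6,7,8,9}→3  {1,2,4,5,6,7,8,9}→2  {2,3,4,5,6,7,8,9}→5
  placing 0:s first → 7 extensions
  placing 1:p first → 8 extensions
total linear extensions = 15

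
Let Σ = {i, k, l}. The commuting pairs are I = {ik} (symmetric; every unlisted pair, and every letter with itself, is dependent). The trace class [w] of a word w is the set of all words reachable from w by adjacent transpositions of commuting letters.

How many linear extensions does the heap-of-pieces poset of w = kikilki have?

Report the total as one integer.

0(k) covers ∅
1(i) covers ∅
2(k) covers 0:k
3(i) covers 1:i
4(l) covers 2:k, 3:i
5(k) covers 4:l
6(i) covers 4:l
floor of heap: 0:k, 1:i
completions by unplaced set U, small U first (add the entries for U minus each lowest piece of U):
  |U|=1: {5}:1  {6}:1
  |U|=2: {5,6}:2
  |U|=3: {4,5,6}:2
  |U|=4: {2,4,5,6}:2  {3,4,5,6}:2
  |U|=5: {0,2,4,5,6}:2  {1,3,4,5,6}:2  {2,3,4,5,6}:4
  start at 0(k): 6
  start at 1(i): 6
sum over floor = 12

12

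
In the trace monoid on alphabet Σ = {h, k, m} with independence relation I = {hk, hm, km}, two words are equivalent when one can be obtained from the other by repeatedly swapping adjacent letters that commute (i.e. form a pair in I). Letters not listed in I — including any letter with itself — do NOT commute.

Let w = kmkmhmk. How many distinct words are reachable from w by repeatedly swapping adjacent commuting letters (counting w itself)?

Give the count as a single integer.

140

drop 0:k onto floor
drop 1:m onto floor
drop 2:k onto {0:k}
drop 3:m onto {1:m}
drop 4:h onto floor
drop 5:m onto {3:m}
drop 6:k onto {2:k}
ground layer = {0:k, 1:m, 4:h}
drop-orders for the pieces not yet dropped (sum over which currently-grounded one goes next):
  1 to go: {4} 1  {5} 1  {6} 1
  2 to go: {2,6} 1  {3,5} 1  {4,5} 2  {4,6} 2  {5,6} 2
  3 to go: {0,2,6} 1  {1,3,5} 1  {2,4,6} 3  {2,5,6} 3  {3,4,5} 3  {3,5,6} 3  {4,5,6} 6
  4 to go: {0,2,4,6} 4  {0,2,5,6} 4  {1,3,4,5} 4  {1,3,5,6} 4  {2,3,5,6} 6  {2,4,5,6} 12  {3,4,5,6} 12
  5 to go: {0,2,3,5,6} 10  {0,2,4,5,6} 20  {1,2,3,5,6} 10  {1,3,4,5,6} 20  {2,3,4,5,6} 30
  if 0:k drops first: 60 orders
  if 1:m drops first: 60 orders
  if 4:h drops first: 20 orders
heap linearizations: 140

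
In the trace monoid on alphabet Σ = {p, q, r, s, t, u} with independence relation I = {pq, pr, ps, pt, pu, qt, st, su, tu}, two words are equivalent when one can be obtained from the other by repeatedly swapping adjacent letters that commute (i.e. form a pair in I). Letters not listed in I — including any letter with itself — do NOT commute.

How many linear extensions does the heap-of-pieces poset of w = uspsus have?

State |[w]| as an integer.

drop 0:u onto floor
drop 1:s onto floor
drop 2:p onto floor
drop 3:s onto {1:s}
drop 4:u onto {0:u}
drop 5:s onto {3:s}
ground layer = {0:u, 1:s, 2:p}
drop-orders for the pieces not yet dropped (sum over which currently-grounded one goes next):
  1 to go: {2} 1  {4} 1  {5} 1
  2 to go: {0,4} 1  {2,4} 2  {2,5} 2  {3,5} 1  {4,5} 2
  3 to go: {0,2,4} 3  {0,4,5} 3  {1,3,5} 1  {2,3,5} 3  {2,4,5} 6  {3,4,5} 3
  4 to go: {0,2,4,5} 12  {0,3,4,5} 6  {1,2,3,5} 4  {1,3,4,5} 4  {2,3,4,5} 12
  if 0:u drops first: 20 orders
  if 1:s drops first: 30 orders
  if 2:p drops first: 10 orders
heap linearizations: 60

60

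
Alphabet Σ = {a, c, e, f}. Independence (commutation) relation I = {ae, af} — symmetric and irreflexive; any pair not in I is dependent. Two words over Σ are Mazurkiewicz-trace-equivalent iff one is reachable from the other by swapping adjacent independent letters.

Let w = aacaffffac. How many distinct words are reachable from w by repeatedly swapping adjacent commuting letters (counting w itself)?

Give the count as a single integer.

0(a) covers ∅
1(a) covers 0:a
2(c) covers 1:a
3(a) covers 2:c
4(f) covers 2:c
5(f) covers 4:f
6(f) covers 5:f
7(f) covers 6:f
8(a) covers 3:a
9(c) covers 7:f, 8:a
floor of heap: 0:a
completions by unplaced set U, small U first (add the entries for U minus each lowest piece of U):
  |U|=1: {9}:1
  |U|=2: {7,9}:1  {8,9}:1
  |U|=3: {3,8,9}:1  {6,7,9}:1  {7,8,9}:2
  |U|=4: {3,7,8,9}:3  {5,6,7,9}:1  {6,7,8,9}:3
  |U|=5: {3,6,7,8,9}:6  {4,5,6,7,9}:1  {5,6,7,8,9}:4
  |U|=6: {3,5,6,7,8,9}:10  {4,5,6,7,8,9}:5
  |U|=7: {3,4,5,6,7,8,9}:15
  |U|=8: {2,3,4,5,6,7,8,9}:15
  start at 0(a): 15

15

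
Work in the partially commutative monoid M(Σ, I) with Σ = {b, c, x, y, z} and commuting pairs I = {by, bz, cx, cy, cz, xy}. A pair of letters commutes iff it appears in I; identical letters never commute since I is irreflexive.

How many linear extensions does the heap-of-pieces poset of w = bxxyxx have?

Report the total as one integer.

6

piece 0:b — minimal
piece 1:x rests on {0:b}
piece 2:x rests on {1:x}
piece 3:y — minimal
piece 4:x rests on {2:x}
piece 5:x rests on {4:x}
minimal pieces: {0:b, 3:y}
ways to finish when only these pieces remain (= sum over removing one remaining piece with nothing left below it):
  1 left: {3}→1  {5}→1
  2 left: {3,5}→2  {4,5}→1
  3 left: {2,4,5}→1  {3,4,5}→3
  4 left: {1,2,4,5}→1  {2,3,4,5}→4
  placing 0:b first → 5 extensions
  placing 3:y first → 1 extensions
total linear extensions = 6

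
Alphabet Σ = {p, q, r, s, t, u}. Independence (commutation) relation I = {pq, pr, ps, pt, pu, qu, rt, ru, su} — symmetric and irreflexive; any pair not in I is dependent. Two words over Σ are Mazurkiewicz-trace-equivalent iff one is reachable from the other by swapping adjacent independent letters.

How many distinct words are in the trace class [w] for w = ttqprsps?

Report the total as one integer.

#0=t has no predecessor
#1=t depends on [0:t]
#2=q depends on [1:t]
#3=p has no predecessor
#4=r depends on [2:q]
#5=s depends on [4:r]
#6=p depends on [3:p]
#7=s depends on [5:s]
sources: [0:t, 3:p]
N(rest) = Σ N(rest − s) over sources s of rest; N(one piece) = 1:
  size 1 → [6]=1  [7]=1
  size 2 → [3,6]=1  [5,7]=1  [6,7]=2
  size 3 → [3,6,7]=3  [4,5,7]=1  [5,6,7]=3
  size 4 → [2,4,5,7]=1  [3,5,6,7]=6  [4,5,6,7]=4
  size 5 → [1,2,4,5,7]=1  [2,4,5,6,7]=5  [3,4,5,6,7]=10
  size 6 → [0,1,2,4,5,7]=1  [1,2,4,5,6,7]=6  [2,3,4,5,6,7]=15
  first=0(t) contributes 21
  first=3(p) contributes 7
|[w]| = 28

28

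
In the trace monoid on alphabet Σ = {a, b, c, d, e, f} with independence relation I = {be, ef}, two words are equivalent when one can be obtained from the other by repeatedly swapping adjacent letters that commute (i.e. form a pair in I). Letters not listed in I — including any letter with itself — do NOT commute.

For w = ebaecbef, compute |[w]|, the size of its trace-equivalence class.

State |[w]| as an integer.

drop 0:e onto floor
drop 1:b onto floor
drop 2:a onto {0:e, 1:b}
drop 3:e onto {2:a}
drop 4:c onto {3:e}
drop 5:b onto {4:c}
drop 6:e onto {4:c}
drop 7:f onto {5:b}
ground layer = {0:e, 1:b}
drop-orders for the pieces not yet dropped (sum over which currently-grounded one goes next):
  1 to go: {6} 1  {7} 1
  2 to go: {5,7} 1  {6,7} 2
  3 to go: {5,6,7} 3
  4 to go: {4,5,6,7} 3
  5 to go: {3,4,5,6,7} 3
  6 to go: {2,3,4,5,6,7} 3
  if 0:e drops first: 3 orders
  if 1:b drops first: 3 orders
heap linearizations: 6

6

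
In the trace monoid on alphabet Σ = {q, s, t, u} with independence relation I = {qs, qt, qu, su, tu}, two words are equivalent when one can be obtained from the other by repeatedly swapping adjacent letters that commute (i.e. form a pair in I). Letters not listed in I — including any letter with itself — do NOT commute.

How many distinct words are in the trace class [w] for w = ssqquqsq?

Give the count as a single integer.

drop 0:s onto floor
drop 1:s onto {0:s}
drop 2:q onto floor
drop 3:q onto {2:q}
drop 4:u onto floor
drop 5:q onto {3:q}
drop 6:s onto {1:s}
drop 7:q onto {5:q}
ground layer = {0:s, 2:q, 4:u}
drop-orders for the pieces not yet dropped (sum over which currently-grounded one goes next):
  1 to go: {4} 1  {6} 1  {7} 1
  2 to go: {1,6} 1  {4,6} 2  {4,7} 2  {5,7} 1  {6,7} 2
  3 to go: {0,1,6} 1  {1,4,6} 3  {1,6,7} 3  {3,5,7} 1  {4,5,7} 3  {4,6,7} 6  {5,6,7} 3
  4 to go: {0,1,4,6} 4  {0,1,6,7} 4  {1,4,6,7} 12  {1,5,6,7} 6  {2,3,5,7} 1  {3,4,5,7} 4  {3,5,6,7} 4  {4,5,6,7} 12
  5 to go: {0,1,4,6,7} 20  {0,1,5,6,7} 10  {1,3,5,6,7} 10  {1,4,5,6,7} 30  {2,3,4,5,7} 5  {2,3,5,6,7} 5  {3,4,5,6,7} 20
  6 to go: {0,1,3,5,6,7} 20  {0,1,4,5,6,7} 60  {1,2,3,5,6,7} 15  {1,3,4,5,6,7} 60  {2,3,4,5,6,7} 30
  if 0:s drops first: 105 orders
  if 2:q drops first: 140 orders
  if 4:u drops first: 35 orders
heap linearizations: 280

280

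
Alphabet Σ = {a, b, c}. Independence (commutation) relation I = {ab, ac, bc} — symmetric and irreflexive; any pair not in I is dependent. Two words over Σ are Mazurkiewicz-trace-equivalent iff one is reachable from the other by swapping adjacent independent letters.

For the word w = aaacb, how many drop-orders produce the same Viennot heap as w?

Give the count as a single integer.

20

piece 0:a — minimal
piece 1:a rests on {0:a}
piece 2:a rests on {1:a}
piece 3:c — minimal
piece 4:b — minimal
minimal pieces: {0:a, 3:c, 4:b}
ways to finish when only these pieces remain (= sum over removing one remaining piece with nothing left below it):
  1 left: {2}→1  {3}→1  {4}→1
  2 left: {1,2}→1  {2,3}→2  {2,4}→2  {3,4}→2
  3 left: {0,1,2}→1  {1,2,3}→3  {1,2,4}→3  {2,3,4}→6
  placing 0:a first → 12 extensions
  placing 3:c first → 4 extensions
  placing 4:b first → 4 extensions
total linear extensions = 20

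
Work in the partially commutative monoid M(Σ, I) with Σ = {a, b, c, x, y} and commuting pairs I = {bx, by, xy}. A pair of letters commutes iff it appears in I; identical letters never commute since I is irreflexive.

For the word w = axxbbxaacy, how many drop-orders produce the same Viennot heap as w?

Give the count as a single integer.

10

piece 0:a — minimal
piece 1:x rests on {0:a}
piece 2:x rests on {1:x}
piece 3:b rests on {0:a}
piece 4:b rests on {3:b}
piece 5:x rests on {2:x}
piece 6:a rests on {4:b, 5:x}
piece 7:a rests on {6:a}
piece 8:c rests on {7:a}
piece 9:y rests on {8:c}
minimal pieces: {0:a}
ways to finish when only these pieces remain (= sum over removing one remaining piece with nothing left below it):
  1 left: {9}→1
  2 left: {8,9}→1
  3 left: {7,8,9}→1
  4 left: {6,7,8,9}→1
  5 left: {4,6,7,8,9}→1  {5,6,7,8,9}→1
  6 left: {2,5,6,7,8,9}→1  {3,4,6,7,8,9}→1  {4,5,6,7,8,9}→2
  7 left: {1,2,5,6,7,8,9}→1  {2,4,5,6,7,8,9}→3  {3,4,5,6,7,8,9}→3
  8 left: {1,2,4,5,6,7,8,9}→4  {2,3,4,5,6,7,8,9}→6
  placing 0:a first → 10 extensions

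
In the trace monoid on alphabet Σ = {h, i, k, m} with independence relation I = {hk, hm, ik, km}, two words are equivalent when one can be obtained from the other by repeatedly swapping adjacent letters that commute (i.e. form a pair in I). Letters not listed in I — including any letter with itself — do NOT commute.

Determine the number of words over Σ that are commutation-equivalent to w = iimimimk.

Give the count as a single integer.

8

drop 0:i onto floor
drop 1:i onto {0:i}
drop 2:m onto {1:i}
drop 3:i onto {2:m}
drop 4:m onto {3:i}
drop 5:i onto {4:m}
drop 6:m onto {5:i}
drop 7:k onto floor
ground layer = {0:i, 7:k}
drop-orders for the pieces not yet dropped (sum over which currently-grounded one goes next):
  1 to go: {6} 1  {7} 1
  2 to go: {5,6} 1  {6,7} 2
  3 to go: {4,5,6} 1  {5,6,7} 3
  4 to go: {3,4,5,6} 1  {4,5,6,7} 4
  5 to go: {2,3,4,5,6} 1  {3,4,5,6,7} 5
  6 to go: {1,2,3,4,5,6} 1  {2,3,4,5,6,7} 6
  if 0:i drops first: 7 orders
  if 7:k drops first: 1 orders
heap linearizations: 8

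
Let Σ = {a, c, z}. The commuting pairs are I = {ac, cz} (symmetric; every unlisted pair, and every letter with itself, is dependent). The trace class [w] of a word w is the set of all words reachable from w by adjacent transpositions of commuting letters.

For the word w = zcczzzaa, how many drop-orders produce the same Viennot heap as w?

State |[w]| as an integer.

drop 0:z onto floor
drop 1:c onto floor
drop 2:c onto {1:c}
drop 3:z onto {0:z}
drop 4:z onto {3:z}
drop 5:z onto {4:z}
drop 6:a onto {5:z}
drop 7:a onto {6:a}
ground layer = {0:z, 1:c}
drop-orders for the pieces not yet dropped (sum over which currently-grounded one goes next):
  1 to go: {2} 1  {7} 1
  2 to go: {1,2} 1  {2,7} 2  {6,7} 1
  3 to go: {1,2,7} 3  {2,6,7} 3  {5,6,7} 1
  4 to go: {1,2,6,7} 6  {2,5,6,7} 4  {4,5,6,7} 1
  5 to go: {1,2,5,6,7} 10  {2,4,5,6,7} 5  {3,4,5,6,7} 1
  6 to go: {0,3,4,5,6,7} 1  {1,2,4,5,6,7} 15  {2,3,4,5,6,7} 6
  if 0:z drops first: 21 orders
  if 1:c drops first: 7 orders
heap linearizations: 28

28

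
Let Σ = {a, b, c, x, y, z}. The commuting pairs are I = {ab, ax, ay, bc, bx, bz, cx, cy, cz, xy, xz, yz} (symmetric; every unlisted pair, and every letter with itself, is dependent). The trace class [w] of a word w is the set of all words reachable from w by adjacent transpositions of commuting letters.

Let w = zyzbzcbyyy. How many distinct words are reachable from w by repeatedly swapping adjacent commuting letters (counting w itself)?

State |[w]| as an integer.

piece 0:z — minimal
piece 1:y — minimal
piece 2:z rests on {0:z}
piece 3:b rests on {1:y}
piece 4:z rests on {2:z}
piece 5:c — minimal
piece 6:b rests on {3:b}
piece 7:y rests on {6:b}
piece 8:y rests on {7:y}
piece 9:y rests on {8:y}
minimal pieces: {0:z, 1:y, 5:c}
ways to finish when only these pieces remain (= sum over removing one remaining piece with nothing left below it):
  1 left: {4}→1  {5}→1  {9}→1
  2 left: {2,4}→1  {4,5}→2  {4,9}→2  {5,9}→2  {8,9}→1
  3 left: {0,2,4}→1  {2,4,5}→3  {2,4,9}→3  {4,5,9}→6  {4,8,9}→3  {5,8,9}→3  {7,8,9}→1
  4 left: {0,2,4,5}→4  {0,2,4,9}→4  {2,4,5,9}→12  {2,4,8,9}→6  {4,5,8,9}→12  {4,7,8,9}→4  {5,7,8,9}→4  {6,7,8,9}→1
  5 left: {0,2,4,5,9}→20  {0,2,4,8,9}→10  {2,4,5,8,9}→30  {2,4,7,8,9}→10  {3,6,7,8,9}→1  {4,5,7,8,9}→20  {4,6,7,8,9}→5  {5,6,7,8,9}→5
  6 left: {0,2,4,5,8,9}→60  {0,2,4,7,8,9}→20  {1,3,6,7,8,9}→1  {2,4,5,7,8,9}→60  {2,4,6,7,8,9}→15  {3,4,6,7,8,9}→6  {3,5,6,7,8,9}→6  {4,5,6,7,8,9}→30
  7 left: {0,2,4,5,7,8,9}→140  {0,2,4,6,7,8,9}→35  {1,3,4,6,7,8,9}→7  {1,3,5,6,7,8,9}→7  {2,3,4,6,7,8,9}→21  {2,4,5,6,7,8,9}→105  {3,4,5,6,7,8,9}→42
  8 left: {0,2,3,4,6,7,8,9}→56  {0,2,4,5,6,7,8,9}→280  {1,2,3,4,6,7,8,9}→28  {1,3,4,5,6,7,8,9}→56  {2,3,4,5,6,7,8,9}→168
  placing 0:z first → 252 extensions
  placing 1:y first → 504 extensions
  placing 5:c first → 84 extensions
total linear extensions = 840

840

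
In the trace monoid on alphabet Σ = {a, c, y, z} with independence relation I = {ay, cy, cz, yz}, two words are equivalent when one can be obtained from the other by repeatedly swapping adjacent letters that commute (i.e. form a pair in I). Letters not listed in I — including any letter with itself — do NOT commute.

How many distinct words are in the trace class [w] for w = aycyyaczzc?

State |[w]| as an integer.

#0=a has no predecessor
#1=y has no predecessor
#2=c depends on [0:a]
#3=y depends on [1:y]
#4=y depends on [3:y]
#5=a depends on [2:c]
#6=c depends on [5:a]
#7=z depends on [5:a]
#8=z depends on [7:z]
#9=c depends on [6:c]
sources: [0:a, 1:y]
N(rest) = Σ N(rest − s) over sources s of rest; N(one piece) = 1:
  size 1 → [4]=1  [8]=1  [9]=1
  size 2 → [3,4]=1  [4,8]=2  [4,9]=2  [6,9]=1  [7,8]=1  [8,9]=2
  size 3 → [1,3,4]=1  [3,4,8]=3  [3,4,9]=3  [4,6,9]=3  [4,7,8]=3  [4,8,9]=6  [6,8,9]=3  [7,8,9]=3
  size 4 → [1,3,4,8]=4  [1,3,4,9]=4  [3,4,6,9]=6  [3,4,7,8]=6  [3,4,8,9]=12  [4,6,8,9]=12  [4,7,8,9]=12  [6,7,8,9]=6
  size 5 → [1,3,4,6,9]=10  [1,3,4,7,8]=10  [1,3,4,8,9]=20  [3,4,6,8,9]=30  [3,4,7,8,9]=30  [4,6,7,8,9]=30  [5,6,7,8,9]=6
  size 6 → [1,3,4,6,8,9]=60  [1,3,4,7,8,9]=60  [2,5,6,7,8,9]=6  [3,4,6,7,8,9]=90  [4,5,6,7,8,9]=36
  size 7 → [0,2,5,6,7,8,9]=6  [1,3,4,6,7,8,9]=210  [2,4,5,6,7,8,9]=42  [3,4,5,6,7,8,9]=126
  size 8 → [0,2,4,5,6,7,8,9]=48  [1,3,4,5,6,7,8,9]=336  [2,3,4,5,6,7,8,9]=168
  first=0(a) contributes 504
  first=1(y) contributes 216
|[w]| = 720

720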